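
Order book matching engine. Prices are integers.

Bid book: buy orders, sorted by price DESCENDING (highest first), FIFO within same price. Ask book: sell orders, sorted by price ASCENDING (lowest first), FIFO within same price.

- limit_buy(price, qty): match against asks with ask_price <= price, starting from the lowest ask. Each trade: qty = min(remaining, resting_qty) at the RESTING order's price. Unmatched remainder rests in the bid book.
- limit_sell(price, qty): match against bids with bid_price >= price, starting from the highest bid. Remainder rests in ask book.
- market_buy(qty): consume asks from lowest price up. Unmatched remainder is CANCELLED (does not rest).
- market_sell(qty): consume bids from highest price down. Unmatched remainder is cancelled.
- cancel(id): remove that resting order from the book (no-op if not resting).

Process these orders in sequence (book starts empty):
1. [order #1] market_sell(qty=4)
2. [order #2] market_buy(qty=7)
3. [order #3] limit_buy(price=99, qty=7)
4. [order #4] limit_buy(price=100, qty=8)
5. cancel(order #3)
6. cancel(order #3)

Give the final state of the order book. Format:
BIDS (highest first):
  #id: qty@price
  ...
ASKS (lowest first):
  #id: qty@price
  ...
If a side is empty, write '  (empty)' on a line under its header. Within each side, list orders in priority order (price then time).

Answer: BIDS (highest first):
  #4: 8@100
ASKS (lowest first):
  (empty)

Derivation:
After op 1 [order #1] market_sell(qty=4): fills=none; bids=[-] asks=[-]
After op 2 [order #2] market_buy(qty=7): fills=none; bids=[-] asks=[-]
After op 3 [order #3] limit_buy(price=99, qty=7): fills=none; bids=[#3:7@99] asks=[-]
After op 4 [order #4] limit_buy(price=100, qty=8): fills=none; bids=[#4:8@100 #3:7@99] asks=[-]
After op 5 cancel(order #3): fills=none; bids=[#4:8@100] asks=[-]
After op 6 cancel(order #3): fills=none; bids=[#4:8@100] asks=[-]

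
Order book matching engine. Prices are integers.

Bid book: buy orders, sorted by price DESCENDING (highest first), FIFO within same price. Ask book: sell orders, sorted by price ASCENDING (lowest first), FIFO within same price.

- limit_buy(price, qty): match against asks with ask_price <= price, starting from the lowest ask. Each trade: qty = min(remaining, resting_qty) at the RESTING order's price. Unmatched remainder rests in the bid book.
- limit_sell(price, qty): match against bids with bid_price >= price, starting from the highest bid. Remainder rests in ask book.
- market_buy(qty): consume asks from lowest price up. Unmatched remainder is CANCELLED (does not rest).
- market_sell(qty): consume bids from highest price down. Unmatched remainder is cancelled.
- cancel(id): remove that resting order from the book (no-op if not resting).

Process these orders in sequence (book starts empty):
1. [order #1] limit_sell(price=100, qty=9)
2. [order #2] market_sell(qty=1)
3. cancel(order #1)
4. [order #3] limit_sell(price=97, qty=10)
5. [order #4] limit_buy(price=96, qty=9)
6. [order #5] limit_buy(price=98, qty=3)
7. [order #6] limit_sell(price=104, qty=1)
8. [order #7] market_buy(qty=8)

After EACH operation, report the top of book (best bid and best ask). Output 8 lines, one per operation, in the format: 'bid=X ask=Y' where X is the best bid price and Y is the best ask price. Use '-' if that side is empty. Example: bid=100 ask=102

Answer: bid=- ask=100
bid=- ask=100
bid=- ask=-
bid=- ask=97
bid=96 ask=97
bid=96 ask=97
bid=96 ask=97
bid=96 ask=-

Derivation:
After op 1 [order #1] limit_sell(price=100, qty=9): fills=none; bids=[-] asks=[#1:9@100]
After op 2 [order #2] market_sell(qty=1): fills=none; bids=[-] asks=[#1:9@100]
After op 3 cancel(order #1): fills=none; bids=[-] asks=[-]
After op 4 [order #3] limit_sell(price=97, qty=10): fills=none; bids=[-] asks=[#3:10@97]
After op 5 [order #4] limit_buy(price=96, qty=9): fills=none; bids=[#4:9@96] asks=[#3:10@97]
After op 6 [order #5] limit_buy(price=98, qty=3): fills=#5x#3:3@97; bids=[#4:9@96] asks=[#3:7@97]
After op 7 [order #6] limit_sell(price=104, qty=1): fills=none; bids=[#4:9@96] asks=[#3:7@97 #6:1@104]
After op 8 [order #7] market_buy(qty=8): fills=#7x#3:7@97 #7x#6:1@104; bids=[#4:9@96] asks=[-]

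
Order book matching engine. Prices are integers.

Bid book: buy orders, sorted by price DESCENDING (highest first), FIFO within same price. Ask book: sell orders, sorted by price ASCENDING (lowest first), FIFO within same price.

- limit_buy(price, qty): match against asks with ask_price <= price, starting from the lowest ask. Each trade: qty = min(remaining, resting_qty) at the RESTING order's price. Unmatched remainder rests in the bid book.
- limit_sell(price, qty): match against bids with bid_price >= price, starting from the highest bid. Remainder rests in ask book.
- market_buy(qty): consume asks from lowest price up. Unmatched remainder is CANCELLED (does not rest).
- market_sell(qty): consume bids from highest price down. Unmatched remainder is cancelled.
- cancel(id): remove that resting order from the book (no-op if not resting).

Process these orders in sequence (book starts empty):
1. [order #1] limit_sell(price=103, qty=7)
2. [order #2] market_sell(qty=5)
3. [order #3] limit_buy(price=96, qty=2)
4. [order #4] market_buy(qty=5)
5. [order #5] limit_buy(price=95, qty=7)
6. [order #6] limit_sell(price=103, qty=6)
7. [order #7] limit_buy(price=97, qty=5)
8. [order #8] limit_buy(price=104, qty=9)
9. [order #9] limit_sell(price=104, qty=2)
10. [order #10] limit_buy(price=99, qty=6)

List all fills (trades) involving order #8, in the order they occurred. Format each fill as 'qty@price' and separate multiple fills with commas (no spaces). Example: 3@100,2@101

Answer: 2@103,6@103,1@104

Derivation:
After op 1 [order #1] limit_sell(price=103, qty=7): fills=none; bids=[-] asks=[#1:7@103]
After op 2 [order #2] market_sell(qty=5): fills=none; bids=[-] asks=[#1:7@103]
After op 3 [order #3] limit_buy(price=96, qty=2): fills=none; bids=[#3:2@96] asks=[#1:7@103]
After op 4 [order #4] market_buy(qty=5): fills=#4x#1:5@103; bids=[#3:2@96] asks=[#1:2@103]
After op 5 [order #5] limit_buy(price=95, qty=7): fills=none; bids=[#3:2@96 #5:7@95] asks=[#1:2@103]
After op 6 [order #6] limit_sell(price=103, qty=6): fills=none; bids=[#3:2@96 #5:7@95] asks=[#1:2@103 #6:6@103]
After op 7 [order #7] limit_buy(price=97, qty=5): fills=none; bids=[#7:5@97 #3:2@96 #5:7@95] asks=[#1:2@103 #6:6@103]
After op 8 [order #8] limit_buy(price=104, qty=9): fills=#8x#1:2@103 #8x#6:6@103; bids=[#8:1@104 #7:5@97 #3:2@96 #5:7@95] asks=[-]
After op 9 [order #9] limit_sell(price=104, qty=2): fills=#8x#9:1@104; bids=[#7:5@97 #3:2@96 #5:7@95] asks=[#9:1@104]
After op 10 [order #10] limit_buy(price=99, qty=6): fills=none; bids=[#10:6@99 #7:5@97 #3:2@96 #5:7@95] asks=[#9:1@104]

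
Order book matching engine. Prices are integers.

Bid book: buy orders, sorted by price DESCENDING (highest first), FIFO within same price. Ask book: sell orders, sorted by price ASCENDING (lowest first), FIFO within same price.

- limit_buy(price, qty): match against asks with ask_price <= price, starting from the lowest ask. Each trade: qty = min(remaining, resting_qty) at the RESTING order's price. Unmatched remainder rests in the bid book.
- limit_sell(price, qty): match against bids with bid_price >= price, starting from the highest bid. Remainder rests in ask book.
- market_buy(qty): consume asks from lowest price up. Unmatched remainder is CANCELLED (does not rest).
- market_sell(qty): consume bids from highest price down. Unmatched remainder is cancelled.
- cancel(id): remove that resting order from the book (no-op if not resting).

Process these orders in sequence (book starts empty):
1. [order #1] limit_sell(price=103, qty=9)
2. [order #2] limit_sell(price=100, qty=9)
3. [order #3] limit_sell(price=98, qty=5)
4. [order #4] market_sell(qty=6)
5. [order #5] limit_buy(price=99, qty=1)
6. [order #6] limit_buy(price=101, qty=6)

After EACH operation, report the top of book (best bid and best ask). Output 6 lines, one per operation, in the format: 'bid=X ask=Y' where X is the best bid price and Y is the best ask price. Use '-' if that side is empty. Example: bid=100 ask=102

Answer: bid=- ask=103
bid=- ask=100
bid=- ask=98
bid=- ask=98
bid=- ask=98
bid=- ask=100

Derivation:
After op 1 [order #1] limit_sell(price=103, qty=9): fills=none; bids=[-] asks=[#1:9@103]
After op 2 [order #2] limit_sell(price=100, qty=9): fills=none; bids=[-] asks=[#2:9@100 #1:9@103]
After op 3 [order #3] limit_sell(price=98, qty=5): fills=none; bids=[-] asks=[#3:5@98 #2:9@100 #1:9@103]
After op 4 [order #4] market_sell(qty=6): fills=none; bids=[-] asks=[#3:5@98 #2:9@100 #1:9@103]
After op 5 [order #5] limit_buy(price=99, qty=1): fills=#5x#3:1@98; bids=[-] asks=[#3:4@98 #2:9@100 #1:9@103]
After op 6 [order #6] limit_buy(price=101, qty=6): fills=#6x#3:4@98 #6x#2:2@100; bids=[-] asks=[#2:7@100 #1:9@103]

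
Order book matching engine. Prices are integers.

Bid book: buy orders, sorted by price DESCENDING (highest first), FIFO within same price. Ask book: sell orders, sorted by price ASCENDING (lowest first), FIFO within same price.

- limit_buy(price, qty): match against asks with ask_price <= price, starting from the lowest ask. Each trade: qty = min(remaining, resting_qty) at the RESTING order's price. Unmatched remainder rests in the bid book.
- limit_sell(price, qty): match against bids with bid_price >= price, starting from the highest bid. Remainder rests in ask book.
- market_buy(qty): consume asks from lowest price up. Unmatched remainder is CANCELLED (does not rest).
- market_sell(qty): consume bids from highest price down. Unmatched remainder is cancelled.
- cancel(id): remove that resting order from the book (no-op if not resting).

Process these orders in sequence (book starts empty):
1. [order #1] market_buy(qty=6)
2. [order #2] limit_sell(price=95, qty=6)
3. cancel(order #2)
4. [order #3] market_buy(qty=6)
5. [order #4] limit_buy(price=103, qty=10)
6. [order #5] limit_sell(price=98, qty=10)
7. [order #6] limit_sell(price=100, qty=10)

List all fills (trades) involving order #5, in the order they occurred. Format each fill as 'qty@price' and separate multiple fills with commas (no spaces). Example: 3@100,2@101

After op 1 [order #1] market_buy(qty=6): fills=none; bids=[-] asks=[-]
After op 2 [order #2] limit_sell(price=95, qty=6): fills=none; bids=[-] asks=[#2:6@95]
After op 3 cancel(order #2): fills=none; bids=[-] asks=[-]
After op 4 [order #3] market_buy(qty=6): fills=none; bids=[-] asks=[-]
After op 5 [order #4] limit_buy(price=103, qty=10): fills=none; bids=[#4:10@103] asks=[-]
After op 6 [order #5] limit_sell(price=98, qty=10): fills=#4x#5:10@103; bids=[-] asks=[-]
After op 7 [order #6] limit_sell(price=100, qty=10): fills=none; bids=[-] asks=[#6:10@100]

Answer: 10@103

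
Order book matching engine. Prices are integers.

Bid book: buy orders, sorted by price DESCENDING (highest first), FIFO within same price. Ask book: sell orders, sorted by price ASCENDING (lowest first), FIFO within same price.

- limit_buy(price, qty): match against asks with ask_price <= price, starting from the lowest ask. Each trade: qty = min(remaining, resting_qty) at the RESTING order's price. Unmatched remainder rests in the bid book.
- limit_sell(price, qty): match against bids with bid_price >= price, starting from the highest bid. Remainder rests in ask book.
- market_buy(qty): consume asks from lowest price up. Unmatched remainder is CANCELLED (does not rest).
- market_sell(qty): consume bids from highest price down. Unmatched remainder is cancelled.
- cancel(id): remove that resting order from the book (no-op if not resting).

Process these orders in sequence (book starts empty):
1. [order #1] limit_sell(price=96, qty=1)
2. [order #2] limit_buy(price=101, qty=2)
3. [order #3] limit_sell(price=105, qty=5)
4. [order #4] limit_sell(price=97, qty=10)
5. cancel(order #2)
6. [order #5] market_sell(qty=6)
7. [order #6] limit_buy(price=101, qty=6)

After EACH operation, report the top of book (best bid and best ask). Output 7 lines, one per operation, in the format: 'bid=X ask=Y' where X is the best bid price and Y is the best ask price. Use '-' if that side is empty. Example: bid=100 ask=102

After op 1 [order #1] limit_sell(price=96, qty=1): fills=none; bids=[-] asks=[#1:1@96]
After op 2 [order #2] limit_buy(price=101, qty=2): fills=#2x#1:1@96; bids=[#2:1@101] asks=[-]
After op 3 [order #3] limit_sell(price=105, qty=5): fills=none; bids=[#2:1@101] asks=[#3:5@105]
After op 4 [order #4] limit_sell(price=97, qty=10): fills=#2x#4:1@101; bids=[-] asks=[#4:9@97 #3:5@105]
After op 5 cancel(order #2): fills=none; bids=[-] asks=[#4:9@97 #3:5@105]
After op 6 [order #5] market_sell(qty=6): fills=none; bids=[-] asks=[#4:9@97 #3:5@105]
After op 7 [order #6] limit_buy(price=101, qty=6): fills=#6x#4:6@97; bids=[-] asks=[#4:3@97 #3:5@105]

Answer: bid=- ask=96
bid=101 ask=-
bid=101 ask=105
bid=- ask=97
bid=- ask=97
bid=- ask=97
bid=- ask=97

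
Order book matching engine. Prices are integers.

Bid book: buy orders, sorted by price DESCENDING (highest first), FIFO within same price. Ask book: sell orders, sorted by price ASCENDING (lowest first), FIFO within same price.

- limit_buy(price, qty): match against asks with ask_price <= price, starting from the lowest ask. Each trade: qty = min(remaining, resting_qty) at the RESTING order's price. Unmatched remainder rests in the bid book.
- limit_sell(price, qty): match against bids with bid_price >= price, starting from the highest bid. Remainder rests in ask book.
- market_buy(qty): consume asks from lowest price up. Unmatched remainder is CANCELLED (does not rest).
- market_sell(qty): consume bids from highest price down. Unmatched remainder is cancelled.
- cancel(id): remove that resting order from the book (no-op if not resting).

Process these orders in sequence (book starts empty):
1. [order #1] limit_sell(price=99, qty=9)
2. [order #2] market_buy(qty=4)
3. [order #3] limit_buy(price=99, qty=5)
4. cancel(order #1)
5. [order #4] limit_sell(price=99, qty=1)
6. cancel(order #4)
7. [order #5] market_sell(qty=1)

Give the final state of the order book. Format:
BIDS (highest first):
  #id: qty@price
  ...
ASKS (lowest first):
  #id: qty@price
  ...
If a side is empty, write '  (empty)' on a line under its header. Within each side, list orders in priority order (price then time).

Answer: BIDS (highest first):
  (empty)
ASKS (lowest first):
  (empty)

Derivation:
After op 1 [order #1] limit_sell(price=99, qty=9): fills=none; bids=[-] asks=[#1:9@99]
After op 2 [order #2] market_buy(qty=4): fills=#2x#1:4@99; bids=[-] asks=[#1:5@99]
After op 3 [order #3] limit_buy(price=99, qty=5): fills=#3x#1:5@99; bids=[-] asks=[-]
After op 4 cancel(order #1): fills=none; bids=[-] asks=[-]
After op 5 [order #4] limit_sell(price=99, qty=1): fills=none; bids=[-] asks=[#4:1@99]
After op 6 cancel(order #4): fills=none; bids=[-] asks=[-]
After op 7 [order #5] market_sell(qty=1): fills=none; bids=[-] asks=[-]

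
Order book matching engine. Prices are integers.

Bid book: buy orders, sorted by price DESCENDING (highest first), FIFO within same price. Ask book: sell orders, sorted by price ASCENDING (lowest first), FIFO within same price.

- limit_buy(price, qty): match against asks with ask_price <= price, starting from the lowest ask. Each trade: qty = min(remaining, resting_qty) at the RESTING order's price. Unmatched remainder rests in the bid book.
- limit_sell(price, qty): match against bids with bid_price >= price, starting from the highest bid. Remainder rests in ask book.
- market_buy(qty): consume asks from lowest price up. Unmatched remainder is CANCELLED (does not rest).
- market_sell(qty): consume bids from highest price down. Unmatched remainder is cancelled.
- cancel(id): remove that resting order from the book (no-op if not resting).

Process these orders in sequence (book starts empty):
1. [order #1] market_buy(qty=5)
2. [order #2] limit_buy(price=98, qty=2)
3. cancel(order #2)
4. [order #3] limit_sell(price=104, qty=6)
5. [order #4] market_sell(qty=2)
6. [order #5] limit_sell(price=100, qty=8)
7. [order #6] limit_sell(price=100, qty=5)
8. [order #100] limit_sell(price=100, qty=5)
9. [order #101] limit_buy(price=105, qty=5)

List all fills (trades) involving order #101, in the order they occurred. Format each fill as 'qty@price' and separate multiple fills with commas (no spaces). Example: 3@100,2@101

After op 1 [order #1] market_buy(qty=5): fills=none; bids=[-] asks=[-]
After op 2 [order #2] limit_buy(price=98, qty=2): fills=none; bids=[#2:2@98] asks=[-]
After op 3 cancel(order #2): fills=none; bids=[-] asks=[-]
After op 4 [order #3] limit_sell(price=104, qty=6): fills=none; bids=[-] asks=[#3:6@104]
After op 5 [order #4] market_sell(qty=2): fills=none; bids=[-] asks=[#3:6@104]
After op 6 [order #5] limit_sell(price=100, qty=8): fills=none; bids=[-] asks=[#5:8@100 #3:6@104]
After op 7 [order #6] limit_sell(price=100, qty=5): fills=none; bids=[-] asks=[#5:8@100 #6:5@100 #3:6@104]
After op 8 [order #100] limit_sell(price=100, qty=5): fills=none; bids=[-] asks=[#5:8@100 #6:5@100 #100:5@100 #3:6@104]
After op 9 [order #101] limit_buy(price=105, qty=5): fills=#101x#5:5@100; bids=[-] asks=[#5:3@100 #6:5@100 #100:5@100 #3:6@104]

Answer: 5@100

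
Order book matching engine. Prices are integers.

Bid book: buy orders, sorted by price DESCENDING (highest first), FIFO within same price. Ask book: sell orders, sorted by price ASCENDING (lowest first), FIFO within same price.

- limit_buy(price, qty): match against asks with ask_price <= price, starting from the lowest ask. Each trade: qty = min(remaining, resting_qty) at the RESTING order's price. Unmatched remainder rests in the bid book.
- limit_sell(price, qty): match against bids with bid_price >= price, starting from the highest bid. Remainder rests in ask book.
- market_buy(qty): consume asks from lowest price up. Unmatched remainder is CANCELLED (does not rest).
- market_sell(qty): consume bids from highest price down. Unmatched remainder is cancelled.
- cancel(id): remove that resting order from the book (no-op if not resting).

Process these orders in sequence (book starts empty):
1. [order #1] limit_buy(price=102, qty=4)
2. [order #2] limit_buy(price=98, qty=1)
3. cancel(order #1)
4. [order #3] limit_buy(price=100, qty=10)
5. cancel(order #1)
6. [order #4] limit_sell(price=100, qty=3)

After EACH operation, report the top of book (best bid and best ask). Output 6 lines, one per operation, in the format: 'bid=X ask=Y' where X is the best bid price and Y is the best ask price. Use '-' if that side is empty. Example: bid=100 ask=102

After op 1 [order #1] limit_buy(price=102, qty=4): fills=none; bids=[#1:4@102] asks=[-]
After op 2 [order #2] limit_buy(price=98, qty=1): fills=none; bids=[#1:4@102 #2:1@98] asks=[-]
After op 3 cancel(order #1): fills=none; bids=[#2:1@98] asks=[-]
After op 4 [order #3] limit_buy(price=100, qty=10): fills=none; bids=[#3:10@100 #2:1@98] asks=[-]
After op 5 cancel(order #1): fills=none; bids=[#3:10@100 #2:1@98] asks=[-]
After op 6 [order #4] limit_sell(price=100, qty=3): fills=#3x#4:3@100; bids=[#3:7@100 #2:1@98] asks=[-]

Answer: bid=102 ask=-
bid=102 ask=-
bid=98 ask=-
bid=100 ask=-
bid=100 ask=-
bid=100 ask=-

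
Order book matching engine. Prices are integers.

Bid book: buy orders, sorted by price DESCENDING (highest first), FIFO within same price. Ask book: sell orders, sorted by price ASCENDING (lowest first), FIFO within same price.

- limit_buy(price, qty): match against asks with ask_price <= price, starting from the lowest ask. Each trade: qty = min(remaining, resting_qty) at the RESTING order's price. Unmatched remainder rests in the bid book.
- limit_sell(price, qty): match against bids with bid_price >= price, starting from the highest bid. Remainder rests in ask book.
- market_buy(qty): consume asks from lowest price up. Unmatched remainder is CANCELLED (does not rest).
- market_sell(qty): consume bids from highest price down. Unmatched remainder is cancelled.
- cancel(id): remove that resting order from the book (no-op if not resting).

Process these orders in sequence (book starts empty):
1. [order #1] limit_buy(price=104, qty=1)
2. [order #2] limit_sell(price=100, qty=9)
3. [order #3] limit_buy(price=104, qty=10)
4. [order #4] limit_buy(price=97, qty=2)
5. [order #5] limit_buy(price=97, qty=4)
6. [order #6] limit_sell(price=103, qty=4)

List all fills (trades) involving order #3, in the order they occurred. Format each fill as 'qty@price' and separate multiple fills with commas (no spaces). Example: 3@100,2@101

Answer: 8@100,2@104

Derivation:
After op 1 [order #1] limit_buy(price=104, qty=1): fills=none; bids=[#1:1@104] asks=[-]
After op 2 [order #2] limit_sell(price=100, qty=9): fills=#1x#2:1@104; bids=[-] asks=[#2:8@100]
After op 3 [order #3] limit_buy(price=104, qty=10): fills=#3x#2:8@100; bids=[#3:2@104] asks=[-]
After op 4 [order #4] limit_buy(price=97, qty=2): fills=none; bids=[#3:2@104 #4:2@97] asks=[-]
After op 5 [order #5] limit_buy(price=97, qty=4): fills=none; bids=[#3:2@104 #4:2@97 #5:4@97] asks=[-]
After op 6 [order #6] limit_sell(price=103, qty=4): fills=#3x#6:2@104; bids=[#4:2@97 #5:4@97] asks=[#6:2@103]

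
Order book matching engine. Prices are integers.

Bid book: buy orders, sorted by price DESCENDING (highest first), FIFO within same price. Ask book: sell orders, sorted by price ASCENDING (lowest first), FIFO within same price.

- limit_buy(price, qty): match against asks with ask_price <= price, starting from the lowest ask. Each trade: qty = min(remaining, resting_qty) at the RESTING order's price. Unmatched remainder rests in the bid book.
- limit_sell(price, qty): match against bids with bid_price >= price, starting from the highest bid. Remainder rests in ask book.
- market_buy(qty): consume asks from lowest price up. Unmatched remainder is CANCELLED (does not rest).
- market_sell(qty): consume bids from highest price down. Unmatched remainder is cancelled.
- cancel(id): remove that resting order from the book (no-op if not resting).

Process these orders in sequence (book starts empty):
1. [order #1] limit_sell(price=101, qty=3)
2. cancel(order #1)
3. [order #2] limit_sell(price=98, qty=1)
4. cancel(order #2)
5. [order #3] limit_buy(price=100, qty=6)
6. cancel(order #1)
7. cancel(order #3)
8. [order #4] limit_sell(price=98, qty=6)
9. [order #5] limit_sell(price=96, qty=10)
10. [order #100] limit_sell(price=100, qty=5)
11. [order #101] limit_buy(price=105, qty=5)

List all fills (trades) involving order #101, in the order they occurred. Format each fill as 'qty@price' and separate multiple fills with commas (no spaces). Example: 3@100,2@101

After op 1 [order #1] limit_sell(price=101, qty=3): fills=none; bids=[-] asks=[#1:3@101]
After op 2 cancel(order #1): fills=none; bids=[-] asks=[-]
After op 3 [order #2] limit_sell(price=98, qty=1): fills=none; bids=[-] asks=[#2:1@98]
After op 4 cancel(order #2): fills=none; bids=[-] asks=[-]
After op 5 [order #3] limit_buy(price=100, qty=6): fills=none; bids=[#3:6@100] asks=[-]
After op 6 cancel(order #1): fills=none; bids=[#3:6@100] asks=[-]
After op 7 cancel(order #3): fills=none; bids=[-] asks=[-]
After op 8 [order #4] limit_sell(price=98, qty=6): fills=none; bids=[-] asks=[#4:6@98]
After op 9 [order #5] limit_sell(price=96, qty=10): fills=none; bids=[-] asks=[#5:10@96 #4:6@98]
After op 10 [order #100] limit_sell(price=100, qty=5): fills=none; bids=[-] asks=[#5:10@96 #4:6@98 #100:5@100]
After op 11 [order #101] limit_buy(price=105, qty=5): fills=#101x#5:5@96; bids=[-] asks=[#5:5@96 #4:6@98 #100:5@100]

Answer: 5@96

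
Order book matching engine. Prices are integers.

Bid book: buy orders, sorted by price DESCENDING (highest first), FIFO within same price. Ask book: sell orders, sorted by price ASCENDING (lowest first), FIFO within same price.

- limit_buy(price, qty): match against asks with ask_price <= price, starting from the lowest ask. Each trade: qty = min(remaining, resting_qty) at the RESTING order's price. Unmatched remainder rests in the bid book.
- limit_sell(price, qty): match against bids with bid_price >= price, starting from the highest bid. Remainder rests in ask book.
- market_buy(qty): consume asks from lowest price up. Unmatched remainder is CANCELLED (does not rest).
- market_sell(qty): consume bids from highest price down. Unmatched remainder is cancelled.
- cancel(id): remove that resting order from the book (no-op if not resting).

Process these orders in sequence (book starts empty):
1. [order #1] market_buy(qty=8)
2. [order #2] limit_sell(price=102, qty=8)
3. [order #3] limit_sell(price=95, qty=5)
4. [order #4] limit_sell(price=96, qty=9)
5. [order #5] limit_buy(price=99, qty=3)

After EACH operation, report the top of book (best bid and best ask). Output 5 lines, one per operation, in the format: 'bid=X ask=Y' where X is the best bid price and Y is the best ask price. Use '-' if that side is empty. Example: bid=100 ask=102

After op 1 [order #1] market_buy(qty=8): fills=none; bids=[-] asks=[-]
After op 2 [order #2] limit_sell(price=102, qty=8): fills=none; bids=[-] asks=[#2:8@102]
After op 3 [order #3] limit_sell(price=95, qty=5): fills=none; bids=[-] asks=[#3:5@95 #2:8@102]
After op 4 [order #4] limit_sell(price=96, qty=9): fills=none; bids=[-] asks=[#3:5@95 #4:9@96 #2:8@102]
After op 5 [order #5] limit_buy(price=99, qty=3): fills=#5x#3:3@95; bids=[-] asks=[#3:2@95 #4:9@96 #2:8@102]

Answer: bid=- ask=-
bid=- ask=102
bid=- ask=95
bid=- ask=95
bid=- ask=95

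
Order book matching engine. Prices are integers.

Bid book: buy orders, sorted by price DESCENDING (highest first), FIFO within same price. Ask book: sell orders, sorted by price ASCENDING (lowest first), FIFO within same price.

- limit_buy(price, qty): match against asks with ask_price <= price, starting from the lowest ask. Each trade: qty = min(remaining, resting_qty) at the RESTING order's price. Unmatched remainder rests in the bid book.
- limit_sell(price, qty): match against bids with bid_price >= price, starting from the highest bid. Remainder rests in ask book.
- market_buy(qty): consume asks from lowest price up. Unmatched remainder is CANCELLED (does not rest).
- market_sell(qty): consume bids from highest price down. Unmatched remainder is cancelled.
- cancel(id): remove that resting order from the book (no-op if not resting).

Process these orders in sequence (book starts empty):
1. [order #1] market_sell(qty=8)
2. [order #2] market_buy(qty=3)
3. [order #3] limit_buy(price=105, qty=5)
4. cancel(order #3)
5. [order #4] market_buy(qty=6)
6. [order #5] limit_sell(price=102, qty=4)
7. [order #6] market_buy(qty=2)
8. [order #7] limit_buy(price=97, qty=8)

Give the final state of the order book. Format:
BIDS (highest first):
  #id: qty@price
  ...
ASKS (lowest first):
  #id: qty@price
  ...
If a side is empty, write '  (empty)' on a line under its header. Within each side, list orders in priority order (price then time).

Answer: BIDS (highest first):
  #7: 8@97
ASKS (lowest first):
  #5: 2@102

Derivation:
After op 1 [order #1] market_sell(qty=8): fills=none; bids=[-] asks=[-]
After op 2 [order #2] market_buy(qty=3): fills=none; bids=[-] asks=[-]
After op 3 [order #3] limit_buy(price=105, qty=5): fills=none; bids=[#3:5@105] asks=[-]
After op 4 cancel(order #3): fills=none; bids=[-] asks=[-]
After op 5 [order #4] market_buy(qty=6): fills=none; bids=[-] asks=[-]
After op 6 [order #5] limit_sell(price=102, qty=4): fills=none; bids=[-] asks=[#5:4@102]
After op 7 [order #6] market_buy(qty=2): fills=#6x#5:2@102; bids=[-] asks=[#5:2@102]
After op 8 [order #7] limit_buy(price=97, qty=8): fills=none; bids=[#7:8@97] asks=[#5:2@102]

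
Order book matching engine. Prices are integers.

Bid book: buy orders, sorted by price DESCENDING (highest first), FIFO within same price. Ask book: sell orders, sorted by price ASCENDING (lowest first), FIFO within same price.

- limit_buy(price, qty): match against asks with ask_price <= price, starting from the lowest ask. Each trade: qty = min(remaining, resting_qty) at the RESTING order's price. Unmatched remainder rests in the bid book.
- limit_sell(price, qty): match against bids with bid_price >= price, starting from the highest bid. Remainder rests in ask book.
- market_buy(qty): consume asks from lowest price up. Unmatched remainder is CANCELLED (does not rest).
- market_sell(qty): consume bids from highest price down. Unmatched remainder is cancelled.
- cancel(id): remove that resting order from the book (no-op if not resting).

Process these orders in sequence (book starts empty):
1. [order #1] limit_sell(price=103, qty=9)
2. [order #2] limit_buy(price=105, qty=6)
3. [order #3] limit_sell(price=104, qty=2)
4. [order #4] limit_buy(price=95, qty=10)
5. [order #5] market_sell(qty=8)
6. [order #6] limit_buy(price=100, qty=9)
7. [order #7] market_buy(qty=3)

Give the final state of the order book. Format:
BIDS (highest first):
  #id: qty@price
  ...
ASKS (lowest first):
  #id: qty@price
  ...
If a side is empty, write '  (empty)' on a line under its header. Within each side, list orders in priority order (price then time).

Answer: BIDS (highest first):
  #6: 9@100
  #4: 2@95
ASKS (lowest first):
  #3: 2@104

Derivation:
After op 1 [order #1] limit_sell(price=103, qty=9): fills=none; bids=[-] asks=[#1:9@103]
After op 2 [order #2] limit_buy(price=105, qty=6): fills=#2x#1:6@103; bids=[-] asks=[#1:3@103]
After op 3 [order #3] limit_sell(price=104, qty=2): fills=none; bids=[-] asks=[#1:3@103 #3:2@104]
After op 4 [order #4] limit_buy(price=95, qty=10): fills=none; bids=[#4:10@95] asks=[#1:3@103 #3:2@104]
After op 5 [order #5] market_sell(qty=8): fills=#4x#5:8@95; bids=[#4:2@95] asks=[#1:3@103 #3:2@104]
After op 6 [order #6] limit_buy(price=100, qty=9): fills=none; bids=[#6:9@100 #4:2@95] asks=[#1:3@103 #3:2@104]
After op 7 [order #7] market_buy(qty=3): fills=#7x#1:3@103; bids=[#6:9@100 #4:2@95] asks=[#3:2@104]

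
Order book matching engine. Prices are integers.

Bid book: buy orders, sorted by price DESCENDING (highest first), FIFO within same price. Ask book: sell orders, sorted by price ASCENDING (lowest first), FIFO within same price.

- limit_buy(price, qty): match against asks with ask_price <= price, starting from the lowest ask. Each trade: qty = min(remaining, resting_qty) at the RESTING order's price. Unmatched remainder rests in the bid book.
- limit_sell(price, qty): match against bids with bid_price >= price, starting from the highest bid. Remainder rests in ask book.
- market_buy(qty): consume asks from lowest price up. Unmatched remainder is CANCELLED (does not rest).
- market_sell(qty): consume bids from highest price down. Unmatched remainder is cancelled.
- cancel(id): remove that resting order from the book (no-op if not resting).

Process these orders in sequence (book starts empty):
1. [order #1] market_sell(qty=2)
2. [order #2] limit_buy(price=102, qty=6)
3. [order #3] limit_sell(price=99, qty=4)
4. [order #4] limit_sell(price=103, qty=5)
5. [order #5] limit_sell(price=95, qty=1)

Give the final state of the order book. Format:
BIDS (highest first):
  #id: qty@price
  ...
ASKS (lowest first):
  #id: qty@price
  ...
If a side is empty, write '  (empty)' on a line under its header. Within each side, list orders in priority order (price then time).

After op 1 [order #1] market_sell(qty=2): fills=none; bids=[-] asks=[-]
After op 2 [order #2] limit_buy(price=102, qty=6): fills=none; bids=[#2:6@102] asks=[-]
After op 3 [order #3] limit_sell(price=99, qty=4): fills=#2x#3:4@102; bids=[#2:2@102] asks=[-]
After op 4 [order #4] limit_sell(price=103, qty=5): fills=none; bids=[#2:2@102] asks=[#4:5@103]
After op 5 [order #5] limit_sell(price=95, qty=1): fills=#2x#5:1@102; bids=[#2:1@102] asks=[#4:5@103]

Answer: BIDS (highest first):
  #2: 1@102
ASKS (lowest first):
  #4: 5@103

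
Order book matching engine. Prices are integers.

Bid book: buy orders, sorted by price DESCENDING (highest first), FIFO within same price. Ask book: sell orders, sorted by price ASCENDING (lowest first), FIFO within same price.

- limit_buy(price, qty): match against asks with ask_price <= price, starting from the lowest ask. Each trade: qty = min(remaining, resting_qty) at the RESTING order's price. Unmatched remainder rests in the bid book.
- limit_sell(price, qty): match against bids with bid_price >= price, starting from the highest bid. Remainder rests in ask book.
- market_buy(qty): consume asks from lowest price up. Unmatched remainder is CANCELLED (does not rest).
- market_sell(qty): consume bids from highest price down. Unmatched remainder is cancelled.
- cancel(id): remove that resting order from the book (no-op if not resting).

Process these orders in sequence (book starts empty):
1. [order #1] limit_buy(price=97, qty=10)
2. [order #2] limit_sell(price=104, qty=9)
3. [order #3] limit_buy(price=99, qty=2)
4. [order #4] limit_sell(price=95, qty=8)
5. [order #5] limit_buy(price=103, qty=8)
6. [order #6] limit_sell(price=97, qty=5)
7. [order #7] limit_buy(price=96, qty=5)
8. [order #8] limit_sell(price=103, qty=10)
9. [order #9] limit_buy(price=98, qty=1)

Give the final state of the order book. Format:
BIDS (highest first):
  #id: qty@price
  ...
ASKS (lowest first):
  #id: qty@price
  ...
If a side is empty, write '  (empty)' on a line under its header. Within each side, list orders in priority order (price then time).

After op 1 [order #1] limit_buy(price=97, qty=10): fills=none; bids=[#1:10@97] asks=[-]
After op 2 [order #2] limit_sell(price=104, qty=9): fills=none; bids=[#1:10@97] asks=[#2:9@104]
After op 3 [order #3] limit_buy(price=99, qty=2): fills=none; bids=[#3:2@99 #1:10@97] asks=[#2:9@104]
After op 4 [order #4] limit_sell(price=95, qty=8): fills=#3x#4:2@99 #1x#4:6@97; bids=[#1:4@97] asks=[#2:9@104]
After op 5 [order #5] limit_buy(price=103, qty=8): fills=none; bids=[#5:8@103 #1:4@97] asks=[#2:9@104]
After op 6 [order #6] limit_sell(price=97, qty=5): fills=#5x#6:5@103; bids=[#5:3@103 #1:4@97] asks=[#2:9@104]
After op 7 [order #7] limit_buy(price=96, qty=5): fills=none; bids=[#5:3@103 #1:4@97 #7:5@96] asks=[#2:9@104]
After op 8 [order #8] limit_sell(price=103, qty=10): fills=#5x#8:3@103; bids=[#1:4@97 #7:5@96] asks=[#8:7@103 #2:9@104]
After op 9 [order #9] limit_buy(price=98, qty=1): fills=none; bids=[#9:1@98 #1:4@97 #7:5@96] asks=[#8:7@103 #2:9@104]

Answer: BIDS (highest first):
  #9: 1@98
  #1: 4@97
  #7: 5@96
ASKS (lowest first):
  #8: 7@103
  #2: 9@104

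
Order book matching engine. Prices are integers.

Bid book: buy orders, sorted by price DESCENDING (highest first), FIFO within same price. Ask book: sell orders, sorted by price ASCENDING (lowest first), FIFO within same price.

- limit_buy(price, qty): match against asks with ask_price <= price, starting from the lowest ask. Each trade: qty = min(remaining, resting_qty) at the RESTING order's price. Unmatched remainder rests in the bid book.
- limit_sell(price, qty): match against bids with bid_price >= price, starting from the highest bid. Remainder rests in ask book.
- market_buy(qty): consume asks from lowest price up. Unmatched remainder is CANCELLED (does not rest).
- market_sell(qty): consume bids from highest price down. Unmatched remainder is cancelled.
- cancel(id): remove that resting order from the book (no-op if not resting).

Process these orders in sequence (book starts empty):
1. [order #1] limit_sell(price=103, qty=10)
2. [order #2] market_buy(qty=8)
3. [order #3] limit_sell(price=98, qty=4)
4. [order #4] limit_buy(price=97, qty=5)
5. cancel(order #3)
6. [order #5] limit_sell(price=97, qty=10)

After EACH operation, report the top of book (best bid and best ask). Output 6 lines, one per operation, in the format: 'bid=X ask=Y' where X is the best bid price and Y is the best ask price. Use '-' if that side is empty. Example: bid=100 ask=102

Answer: bid=- ask=103
bid=- ask=103
bid=- ask=98
bid=97 ask=98
bid=97 ask=103
bid=- ask=97

Derivation:
After op 1 [order #1] limit_sell(price=103, qty=10): fills=none; bids=[-] asks=[#1:10@103]
After op 2 [order #2] market_buy(qty=8): fills=#2x#1:8@103; bids=[-] asks=[#1:2@103]
After op 3 [order #3] limit_sell(price=98, qty=4): fills=none; bids=[-] asks=[#3:4@98 #1:2@103]
After op 4 [order #4] limit_buy(price=97, qty=5): fills=none; bids=[#4:5@97] asks=[#3:4@98 #1:2@103]
After op 5 cancel(order #3): fills=none; bids=[#4:5@97] asks=[#1:2@103]
After op 6 [order #5] limit_sell(price=97, qty=10): fills=#4x#5:5@97; bids=[-] asks=[#5:5@97 #1:2@103]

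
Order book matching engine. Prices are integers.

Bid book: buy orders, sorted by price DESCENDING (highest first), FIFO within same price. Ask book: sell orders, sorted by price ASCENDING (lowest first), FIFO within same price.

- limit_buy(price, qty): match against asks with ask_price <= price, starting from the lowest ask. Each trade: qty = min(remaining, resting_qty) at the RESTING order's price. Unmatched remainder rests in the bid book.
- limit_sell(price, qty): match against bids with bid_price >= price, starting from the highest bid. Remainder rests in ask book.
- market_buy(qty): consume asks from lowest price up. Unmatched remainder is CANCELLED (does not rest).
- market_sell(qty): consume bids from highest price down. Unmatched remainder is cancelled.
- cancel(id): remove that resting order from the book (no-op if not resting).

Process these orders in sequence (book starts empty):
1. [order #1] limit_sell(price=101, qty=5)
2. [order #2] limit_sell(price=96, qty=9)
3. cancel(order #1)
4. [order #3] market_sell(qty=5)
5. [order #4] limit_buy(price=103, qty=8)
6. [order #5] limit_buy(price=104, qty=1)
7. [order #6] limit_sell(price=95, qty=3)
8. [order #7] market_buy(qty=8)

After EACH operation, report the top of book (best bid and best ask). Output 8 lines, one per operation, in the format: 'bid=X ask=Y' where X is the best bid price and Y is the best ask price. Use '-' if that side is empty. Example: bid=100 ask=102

After op 1 [order #1] limit_sell(price=101, qty=5): fills=none; bids=[-] asks=[#1:5@101]
After op 2 [order #2] limit_sell(price=96, qty=9): fills=none; bids=[-] asks=[#2:9@96 #1:5@101]
After op 3 cancel(order #1): fills=none; bids=[-] asks=[#2:9@96]
After op 4 [order #3] market_sell(qty=5): fills=none; bids=[-] asks=[#2:9@96]
After op 5 [order #4] limit_buy(price=103, qty=8): fills=#4x#2:8@96; bids=[-] asks=[#2:1@96]
After op 6 [order #5] limit_buy(price=104, qty=1): fills=#5x#2:1@96; bids=[-] asks=[-]
After op 7 [order #6] limit_sell(price=95, qty=3): fills=none; bids=[-] asks=[#6:3@95]
After op 8 [order #7] market_buy(qty=8): fills=#7x#6:3@95; bids=[-] asks=[-]

Answer: bid=- ask=101
bid=- ask=96
bid=- ask=96
bid=- ask=96
bid=- ask=96
bid=- ask=-
bid=- ask=95
bid=- ask=-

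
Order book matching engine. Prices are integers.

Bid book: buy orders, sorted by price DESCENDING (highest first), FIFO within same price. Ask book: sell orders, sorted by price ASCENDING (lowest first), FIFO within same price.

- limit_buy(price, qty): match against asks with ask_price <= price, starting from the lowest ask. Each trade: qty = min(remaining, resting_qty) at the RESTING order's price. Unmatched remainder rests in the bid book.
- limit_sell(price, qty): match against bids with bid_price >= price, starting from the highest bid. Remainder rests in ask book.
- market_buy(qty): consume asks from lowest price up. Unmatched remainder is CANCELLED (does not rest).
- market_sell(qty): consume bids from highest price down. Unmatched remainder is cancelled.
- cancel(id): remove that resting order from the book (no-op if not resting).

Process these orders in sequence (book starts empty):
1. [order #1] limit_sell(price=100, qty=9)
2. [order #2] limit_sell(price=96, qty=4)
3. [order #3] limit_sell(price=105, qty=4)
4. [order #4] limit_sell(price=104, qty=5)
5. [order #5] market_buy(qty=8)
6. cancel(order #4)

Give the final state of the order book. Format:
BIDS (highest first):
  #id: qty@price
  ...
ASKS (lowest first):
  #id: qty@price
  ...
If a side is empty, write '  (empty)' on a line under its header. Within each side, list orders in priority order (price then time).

After op 1 [order #1] limit_sell(price=100, qty=9): fills=none; bids=[-] asks=[#1:9@100]
After op 2 [order #2] limit_sell(price=96, qty=4): fills=none; bids=[-] asks=[#2:4@96 #1:9@100]
After op 3 [order #3] limit_sell(price=105, qty=4): fills=none; bids=[-] asks=[#2:4@96 #1:9@100 #3:4@105]
After op 4 [order #4] limit_sell(price=104, qty=5): fills=none; bids=[-] asks=[#2:4@96 #1:9@100 #4:5@104 #3:4@105]
After op 5 [order #5] market_buy(qty=8): fills=#5x#2:4@96 #5x#1:4@100; bids=[-] asks=[#1:5@100 #4:5@104 #3:4@105]
After op 6 cancel(order #4): fills=none; bids=[-] asks=[#1:5@100 #3:4@105]

Answer: BIDS (highest first):
  (empty)
ASKS (lowest first):
  #1: 5@100
  #3: 4@105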